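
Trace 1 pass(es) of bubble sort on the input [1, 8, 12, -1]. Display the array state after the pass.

After pass 1: [1, 8, -1, 12] (1 swaps)
Total swaps: 1


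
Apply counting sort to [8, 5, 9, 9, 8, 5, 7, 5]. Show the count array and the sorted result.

Count array: [0, 0, 0, 0, 0, 3, 0, 1, 2, 2]
(count[i] = number of elements equal to i)
Cumulative count: [0, 0, 0, 0, 0, 3, 3, 4, 6, 8]
Sorted: [5, 5, 5, 7, 8, 8, 9, 9]


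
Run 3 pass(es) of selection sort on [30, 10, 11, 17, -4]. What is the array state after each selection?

Pass 1: Select minimum -4 at index 4, swap -> [-4, 10, 11, 17, 30]
Pass 2: Select minimum 10 at index 1, swap -> [-4, 10, 11, 17, 30]
Pass 3: Select minimum 11 at index 2, swap -> [-4, 10, 11, 17, 30]


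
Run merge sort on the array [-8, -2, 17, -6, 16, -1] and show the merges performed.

Divide and conquer:
  Merge [-2] + [17] -> [-2, 17]
  Merge [-8] + [-2, 17] -> [-8, -2, 17]
  Merge [16] + [-1] -> [-1, 16]
  Merge [-6] + [-1, 16] -> [-6, -1, 16]
  Merge [-8, -2, 17] + [-6, -1, 16] -> [-8, -6, -2, -1, 16, 17]


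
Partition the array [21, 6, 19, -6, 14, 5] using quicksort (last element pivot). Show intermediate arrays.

Partition 1: pivot=5 at index 1 -> [-6, 5, 19, 21, 14, 6]
Partition 2: pivot=6 at index 2 -> [-6, 5, 6, 21, 14, 19]
Partition 3: pivot=19 at index 4 -> [-6, 5, 6, 14, 19, 21]


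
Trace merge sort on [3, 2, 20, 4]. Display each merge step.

Divide and conquer:
  Merge [3] + [2] -> [2, 3]
  Merge [20] + [4] -> [4, 20]
  Merge [2, 3] + [4, 20] -> [2, 3, 4, 20]


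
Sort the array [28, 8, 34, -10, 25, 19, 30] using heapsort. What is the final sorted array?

Build heap: [34, 25, 30, -10, 8, 19, 28]
Extract 34: [30, 25, 28, -10, 8, 19, 34]
Extract 30: [28, 25, 19, -10, 8, 30, 34]
Extract 28: [25, 8, 19, -10, 28, 30, 34]
Extract 25: [19, 8, -10, 25, 28, 30, 34]
Extract 19: [8, -10, 19, 25, 28, 30, 34]
Extract 8: [-10, 8, 19, 25, 28, 30, 34]


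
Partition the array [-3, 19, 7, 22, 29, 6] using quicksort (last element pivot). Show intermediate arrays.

Partition 1: pivot=6 at index 1 -> [-3, 6, 7, 22, 29, 19]
Partition 2: pivot=19 at index 3 -> [-3, 6, 7, 19, 29, 22]
Partition 3: pivot=22 at index 4 -> [-3, 6, 7, 19, 22, 29]


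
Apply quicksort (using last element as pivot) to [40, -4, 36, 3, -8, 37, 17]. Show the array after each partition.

Partition 1: pivot=17 at index 3 -> [-4, 3, -8, 17, 36, 37, 40]
Partition 2: pivot=-8 at index 0 -> [-8, 3, -4, 17, 36, 37, 40]
Partition 3: pivot=-4 at index 1 -> [-8, -4, 3, 17, 36, 37, 40]
Partition 4: pivot=40 at index 6 -> [-8, -4, 3, 17, 36, 37, 40]
Partition 5: pivot=37 at index 5 -> [-8, -4, 3, 17, 36, 37, 40]


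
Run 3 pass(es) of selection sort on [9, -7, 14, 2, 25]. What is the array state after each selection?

Pass 1: Select minimum -7 at index 1, swap -> [-7, 9, 14, 2, 25]
Pass 2: Select minimum 2 at index 3, swap -> [-7, 2, 14, 9, 25]
Pass 3: Select minimum 9 at index 3, swap -> [-7, 2, 9, 14, 25]


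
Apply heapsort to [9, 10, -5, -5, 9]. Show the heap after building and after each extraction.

Build heap: [10, 9, -5, -5, 9]
Extract 10: [9, 9, -5, -5, 10]
Extract 9: [9, -5, -5, 9, 10]
Extract 9: [-5, -5, 9, 9, 10]
Extract -5: [-5, -5, 9, 9, 10]


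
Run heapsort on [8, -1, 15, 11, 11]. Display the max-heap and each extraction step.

Build heap: [15, 11, 8, -1, 11]
Extract 15: [11, 11, 8, -1, 15]
Extract 11: [11, -1, 8, 11, 15]
Extract 11: [8, -1, 11, 11, 15]
Extract 8: [-1, 8, 11, 11, 15]


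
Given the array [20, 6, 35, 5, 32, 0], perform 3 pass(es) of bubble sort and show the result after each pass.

After pass 1: [6, 20, 5, 32, 0, 35] (4 swaps)
After pass 2: [6, 5, 20, 0, 32, 35] (2 swaps)
After pass 3: [5, 6, 0, 20, 32, 35] (2 swaps)
Total swaps: 8


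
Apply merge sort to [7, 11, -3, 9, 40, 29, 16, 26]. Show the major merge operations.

Divide and conquer:
  Merge [7] + [11] -> [7, 11]
  Merge [-3] + [9] -> [-3, 9]
  Merge [7, 11] + [-3, 9] -> [-3, 7, 9, 11]
  Merge [40] + [29] -> [29, 40]
  Merge [16] + [26] -> [16, 26]
  Merge [29, 40] + [16, 26] -> [16, 26, 29, 40]
  Merge [-3, 7, 9, 11] + [16, 26, 29, 40] -> [-3, 7, 9, 11, 16, 26, 29, 40]


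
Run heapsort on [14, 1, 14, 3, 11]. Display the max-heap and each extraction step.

Build heap: [14, 11, 14, 3, 1]
Extract 14: [14, 11, 1, 3, 14]
Extract 14: [11, 3, 1, 14, 14]
Extract 11: [3, 1, 11, 14, 14]
Extract 3: [1, 3, 11, 14, 14]


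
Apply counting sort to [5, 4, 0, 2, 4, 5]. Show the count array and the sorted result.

Count array: [1, 0, 1, 0, 2, 2]
(count[i] = number of elements equal to i)
Cumulative count: [1, 1, 2, 2, 4, 6]
Sorted: [0, 2, 4, 4, 5, 5]


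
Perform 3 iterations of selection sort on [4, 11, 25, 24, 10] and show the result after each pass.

Pass 1: Select minimum 4 at index 0, swap -> [4, 11, 25, 24, 10]
Pass 2: Select minimum 10 at index 4, swap -> [4, 10, 25, 24, 11]
Pass 3: Select minimum 11 at index 4, swap -> [4, 10, 11, 24, 25]


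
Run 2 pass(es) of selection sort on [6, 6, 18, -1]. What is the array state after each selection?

Pass 1: Select minimum -1 at index 3, swap -> [-1, 6, 18, 6]
Pass 2: Select minimum 6 at index 1, swap -> [-1, 6, 18, 6]


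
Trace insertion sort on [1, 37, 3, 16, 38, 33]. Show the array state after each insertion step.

First element 1 is already 'sorted'
Insert 37: shifted 0 elements -> [1, 37, 3, 16, 38, 33]
Insert 3: shifted 1 elements -> [1, 3, 37, 16, 38, 33]
Insert 16: shifted 1 elements -> [1, 3, 16, 37, 38, 33]
Insert 38: shifted 0 elements -> [1, 3, 16, 37, 38, 33]
Insert 33: shifted 2 elements -> [1, 3, 16, 33, 37, 38]


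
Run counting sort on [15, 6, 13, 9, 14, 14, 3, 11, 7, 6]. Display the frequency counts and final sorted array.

Count array: [0, 0, 0, 1, 0, 0, 2, 1, 0, 1, 0, 1, 0, 1, 2, 1]
(count[i] = number of elements equal to i)
Cumulative count: [0, 0, 0, 1, 1, 1, 3, 4, 4, 5, 5, 6, 6, 7, 9, 10]
Sorted: [3, 6, 6, 7, 9, 11, 13, 14, 14, 15]


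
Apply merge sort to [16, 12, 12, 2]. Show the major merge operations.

Divide and conquer:
  Merge [16] + [12] -> [12, 16]
  Merge [12] + [2] -> [2, 12]
  Merge [12, 16] + [2, 12] -> [2, 12, 12, 16]


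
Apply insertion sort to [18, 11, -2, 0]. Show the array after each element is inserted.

First element 18 is already 'sorted'
Insert 11: shifted 1 elements -> [11, 18, -2, 0]
Insert -2: shifted 2 elements -> [-2, 11, 18, 0]
Insert 0: shifted 2 elements -> [-2, 0, 11, 18]


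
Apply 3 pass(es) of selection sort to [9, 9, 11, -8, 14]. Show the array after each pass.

Pass 1: Select minimum -8 at index 3, swap -> [-8, 9, 11, 9, 14]
Pass 2: Select minimum 9 at index 1, swap -> [-8, 9, 11, 9, 14]
Pass 3: Select minimum 9 at index 3, swap -> [-8, 9, 9, 11, 14]


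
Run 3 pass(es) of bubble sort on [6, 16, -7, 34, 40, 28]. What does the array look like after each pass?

After pass 1: [6, -7, 16, 34, 28, 40] (2 swaps)
After pass 2: [-7, 6, 16, 28, 34, 40] (2 swaps)
After pass 3: [-7, 6, 16, 28, 34, 40] (0 swaps)
Total swaps: 4


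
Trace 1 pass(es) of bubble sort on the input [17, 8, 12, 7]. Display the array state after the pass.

After pass 1: [8, 12, 7, 17] (3 swaps)
Total swaps: 3


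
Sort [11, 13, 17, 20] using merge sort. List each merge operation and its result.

Divide and conquer:
  Merge [11] + [13] -> [11, 13]
  Merge [17] + [20] -> [17, 20]
  Merge [11, 13] + [17, 20] -> [11, 13, 17, 20]


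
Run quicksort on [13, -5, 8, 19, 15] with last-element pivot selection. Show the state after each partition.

Partition 1: pivot=15 at index 3 -> [13, -5, 8, 15, 19]
Partition 2: pivot=8 at index 1 -> [-5, 8, 13, 15, 19]


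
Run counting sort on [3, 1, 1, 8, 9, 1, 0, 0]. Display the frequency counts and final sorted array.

Count array: [2, 3, 0, 1, 0, 0, 0, 0, 1, 1]
(count[i] = number of elements equal to i)
Cumulative count: [2, 5, 5, 6, 6, 6, 6, 6, 7, 8]
Sorted: [0, 0, 1, 1, 1, 3, 8, 9]


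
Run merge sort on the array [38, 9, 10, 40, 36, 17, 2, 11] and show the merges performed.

Divide and conquer:
  Merge [38] + [9] -> [9, 38]
  Merge [10] + [40] -> [10, 40]
  Merge [9, 38] + [10, 40] -> [9, 10, 38, 40]
  Merge [36] + [17] -> [17, 36]
  Merge [2] + [11] -> [2, 11]
  Merge [17, 36] + [2, 11] -> [2, 11, 17, 36]
  Merge [9, 10, 38, 40] + [2, 11, 17, 36] -> [2, 9, 10, 11, 17, 36, 38, 40]


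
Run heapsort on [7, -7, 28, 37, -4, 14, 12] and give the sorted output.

Build heap: [37, 7, 28, -7, -4, 14, 12]
Extract 37: [28, 7, 14, -7, -4, 12, 37]
Extract 28: [14, 7, 12, -7, -4, 28, 37]
Extract 14: [12, 7, -4, -7, 14, 28, 37]
Extract 12: [7, -7, -4, 12, 14, 28, 37]
Extract 7: [-4, -7, 7, 12, 14, 28, 37]
Extract -4: [-7, -4, 7, 12, 14, 28, 37]


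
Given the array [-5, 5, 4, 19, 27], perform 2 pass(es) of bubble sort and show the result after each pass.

After pass 1: [-5, 4, 5, 19, 27] (1 swaps)
After pass 2: [-5, 4, 5, 19, 27] (0 swaps)
Total swaps: 1


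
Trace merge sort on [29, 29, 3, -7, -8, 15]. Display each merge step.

Divide and conquer:
  Merge [29] + [3] -> [3, 29]
  Merge [29] + [3, 29] -> [3, 29, 29]
  Merge [-8] + [15] -> [-8, 15]
  Merge [-7] + [-8, 15] -> [-8, -7, 15]
  Merge [3, 29, 29] + [-8, -7, 15] -> [-8, -7, 3, 15, 29, 29]


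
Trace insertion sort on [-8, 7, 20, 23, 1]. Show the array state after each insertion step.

First element -8 is already 'sorted'
Insert 7: shifted 0 elements -> [-8, 7, 20, 23, 1]
Insert 20: shifted 0 elements -> [-8, 7, 20, 23, 1]
Insert 23: shifted 0 elements -> [-8, 7, 20, 23, 1]
Insert 1: shifted 3 elements -> [-8, 1, 7, 20, 23]


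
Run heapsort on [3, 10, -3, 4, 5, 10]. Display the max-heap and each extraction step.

Build heap: [10, 5, 10, 4, 3, -3]
Extract 10: [10, 5, -3, 4, 3, 10]
Extract 10: [5, 4, -3, 3, 10, 10]
Extract 5: [4, 3, -3, 5, 10, 10]
Extract 4: [3, -3, 4, 5, 10, 10]
Extract 3: [-3, 3, 4, 5, 10, 10]


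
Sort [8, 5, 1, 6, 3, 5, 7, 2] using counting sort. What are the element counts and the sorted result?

Count array: [0, 1, 1, 1, 0, 2, 1, 1, 1]
(count[i] = number of elements equal to i)
Cumulative count: [0, 1, 2, 3, 3, 5, 6, 7, 8]
Sorted: [1, 2, 3, 5, 5, 6, 7, 8]


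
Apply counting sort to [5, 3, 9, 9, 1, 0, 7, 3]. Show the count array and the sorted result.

Count array: [1, 1, 0, 2, 0, 1, 0, 1, 0, 2]
(count[i] = number of elements equal to i)
Cumulative count: [1, 2, 2, 4, 4, 5, 5, 6, 6, 8]
Sorted: [0, 1, 3, 3, 5, 7, 9, 9]


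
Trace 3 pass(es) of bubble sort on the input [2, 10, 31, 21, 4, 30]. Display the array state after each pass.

After pass 1: [2, 10, 21, 4, 30, 31] (3 swaps)
After pass 2: [2, 10, 4, 21, 30, 31] (1 swaps)
After pass 3: [2, 4, 10, 21, 30, 31] (1 swaps)
Total swaps: 5


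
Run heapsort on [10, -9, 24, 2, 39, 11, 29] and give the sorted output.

Build heap: [39, 10, 29, 2, -9, 11, 24]
Extract 39: [29, 10, 24, 2, -9, 11, 39]
Extract 29: [24, 10, 11, 2, -9, 29, 39]
Extract 24: [11, 10, -9, 2, 24, 29, 39]
Extract 11: [10, 2, -9, 11, 24, 29, 39]
Extract 10: [2, -9, 10, 11, 24, 29, 39]
Extract 2: [-9, 2, 10, 11, 24, 29, 39]


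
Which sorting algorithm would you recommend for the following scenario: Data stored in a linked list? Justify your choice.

Best choice: Merge sort
Reason: Merge sort doesn't require random access; can be done in O(1) extra space for linked lists


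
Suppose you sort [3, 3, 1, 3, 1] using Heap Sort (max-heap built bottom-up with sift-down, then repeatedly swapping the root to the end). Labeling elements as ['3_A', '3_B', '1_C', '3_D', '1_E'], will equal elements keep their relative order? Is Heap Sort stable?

Trace Heap Sort on the labeled array (the key is the number; the letter only tracks identity):
  Build max-heap: [3_A, 3_B, 1_C, 3_D, 1_E]
  Swap root 3_A to index 4, re-heapify first 4 -> [3_B, 3_D, 1_C, 1_E, 3_A]
  Swap root 3_B to index 3, re-heapify first 3 -> [3_D, 1_E, 1_C, 3_B, 3_A]
  Swap root 3_D to index 2, re-heapify first 2 -> [1_C, 1_E, 3_D, 3_B, 3_A]
  Swap root 1_C to index 1, re-heapify first 1 -> [1_E, 1_C, 3_D, 3_B, 3_A]
Final order: [1_E, 1_C, 3_D, 3_B, 3_A]
Equal keys:
  value 1: originally 1_C, 1_E; after sorting 1_E, 1_C -> order changed
  value 3: originally 3_A, 3_B, 3_D; after sorting 3_D, 3_B, 3_A -> order changed
Equal keys were reordered, so Heap Sort is not stable: heap construction and root-to-end swaps move elements without regard to the original order of equal keys. (One such input is enough; an unstable sort may happen to preserve order on other inputs, but it gives no guarantee.)
Answer: Not stable


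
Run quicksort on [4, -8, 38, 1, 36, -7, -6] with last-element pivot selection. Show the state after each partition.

Partition 1: pivot=-6 at index 2 -> [-8, -7, -6, 1, 36, 4, 38]
Partition 2: pivot=-7 at index 1 -> [-8, -7, -6, 1, 36, 4, 38]
Partition 3: pivot=38 at index 6 -> [-8, -7, -6, 1, 36, 4, 38]
Partition 4: pivot=4 at index 4 -> [-8, -7, -6, 1, 4, 36, 38]


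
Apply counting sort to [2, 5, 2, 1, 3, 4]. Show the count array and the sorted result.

Count array: [0, 1, 2, 1, 1, 1]
(count[i] = number of elements equal to i)
Cumulative count: [0, 1, 3, 4, 5, 6]
Sorted: [1, 2, 2, 3, 4, 5]


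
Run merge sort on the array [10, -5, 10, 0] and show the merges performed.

Divide and conquer:
  Merge [10] + [-5] -> [-5, 10]
  Merge [10] + [0] -> [0, 10]
  Merge [-5, 10] + [0, 10] -> [-5, 0, 10, 10]


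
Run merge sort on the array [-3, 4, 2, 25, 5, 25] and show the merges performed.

Divide and conquer:
  Merge [4] + [2] -> [2, 4]
  Merge [-3] + [2, 4] -> [-3, 2, 4]
  Merge [5] + [25] -> [5, 25]
  Merge [25] + [5, 25] -> [5, 25, 25]
  Merge [-3, 2, 4] + [5, 25, 25] -> [-3, 2, 4, 5, 25, 25]


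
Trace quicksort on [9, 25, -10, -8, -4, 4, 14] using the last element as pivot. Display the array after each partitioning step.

Partition 1: pivot=14 at index 5 -> [9, -10, -8, -4, 4, 14, 25]
Partition 2: pivot=4 at index 3 -> [-10, -8, -4, 4, 9, 14, 25]
Partition 3: pivot=-4 at index 2 -> [-10, -8, -4, 4, 9, 14, 25]
Partition 4: pivot=-8 at index 1 -> [-10, -8, -4, 4, 9, 14, 25]


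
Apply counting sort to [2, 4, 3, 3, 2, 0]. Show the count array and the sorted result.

Count array: [1, 0, 2, 2, 1]
(count[i] = number of elements equal to i)
Cumulative count: [1, 1, 3, 5, 6]
Sorted: [0, 2, 2, 3, 3, 4]


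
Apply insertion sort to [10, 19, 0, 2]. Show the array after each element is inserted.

First element 10 is already 'sorted'
Insert 19: shifted 0 elements -> [10, 19, 0, 2]
Insert 0: shifted 2 elements -> [0, 10, 19, 2]
Insert 2: shifted 2 elements -> [0, 2, 10, 19]


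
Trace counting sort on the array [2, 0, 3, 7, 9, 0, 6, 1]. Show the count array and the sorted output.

Count array: [2, 1, 1, 1, 0, 0, 1, 1, 0, 1]
(count[i] = number of elements equal to i)
Cumulative count: [2, 3, 4, 5, 5, 5, 6, 7, 7, 8]
Sorted: [0, 0, 1, 2, 3, 6, 7, 9]


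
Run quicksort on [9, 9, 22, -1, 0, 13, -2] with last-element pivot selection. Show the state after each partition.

Partition 1: pivot=-2 at index 0 -> [-2, 9, 22, -1, 0, 13, 9]
Partition 2: pivot=9 at index 4 -> [-2, 9, -1, 0, 9, 13, 22]
Partition 3: pivot=0 at index 2 -> [-2, -1, 0, 9, 9, 13, 22]
Partition 4: pivot=22 at index 6 -> [-2, -1, 0, 9, 9, 13, 22]


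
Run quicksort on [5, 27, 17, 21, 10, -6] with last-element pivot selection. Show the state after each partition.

Partition 1: pivot=-6 at index 0 -> [-6, 27, 17, 21, 10, 5]
Partition 2: pivot=5 at index 1 -> [-6, 5, 17, 21, 10, 27]
Partition 3: pivot=27 at index 5 -> [-6, 5, 17, 21, 10, 27]
Partition 4: pivot=10 at index 2 -> [-6, 5, 10, 21, 17, 27]
Partition 5: pivot=17 at index 3 -> [-6, 5, 10, 17, 21, 27]


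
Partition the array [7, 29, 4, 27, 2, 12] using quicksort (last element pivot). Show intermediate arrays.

Partition 1: pivot=12 at index 3 -> [7, 4, 2, 12, 29, 27]
Partition 2: pivot=2 at index 0 -> [2, 4, 7, 12, 29, 27]
Partition 3: pivot=7 at index 2 -> [2, 4, 7, 12, 29, 27]
Partition 4: pivot=27 at index 4 -> [2, 4, 7, 12, 27, 29]


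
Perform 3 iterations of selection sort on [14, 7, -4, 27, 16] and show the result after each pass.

Pass 1: Select minimum -4 at index 2, swap -> [-4, 7, 14, 27, 16]
Pass 2: Select minimum 7 at index 1, swap -> [-4, 7, 14, 27, 16]
Pass 3: Select minimum 14 at index 2, swap -> [-4, 7, 14, 27, 16]


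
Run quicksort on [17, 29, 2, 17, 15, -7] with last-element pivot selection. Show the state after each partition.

Partition 1: pivot=-7 at index 0 -> [-7, 29, 2, 17, 15, 17]
Partition 2: pivot=17 at index 4 -> [-7, 2, 17, 15, 17, 29]
Partition 3: pivot=15 at index 2 -> [-7, 2, 15, 17, 17, 29]


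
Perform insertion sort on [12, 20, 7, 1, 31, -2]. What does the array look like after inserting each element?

First element 12 is already 'sorted'
Insert 20: shifted 0 elements -> [12, 20, 7, 1, 31, -2]
Insert 7: shifted 2 elements -> [7, 12, 20, 1, 31, -2]
Insert 1: shifted 3 elements -> [1, 7, 12, 20, 31, -2]
Insert 31: shifted 0 elements -> [1, 7, 12, 20, 31, -2]
Insert -2: shifted 5 elements -> [-2, 1, 7, 12, 20, 31]


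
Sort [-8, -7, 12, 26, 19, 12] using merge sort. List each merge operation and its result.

Divide and conquer:
  Merge [-7] + [12] -> [-7, 12]
  Merge [-8] + [-7, 12] -> [-8, -7, 12]
  Merge [19] + [12] -> [12, 19]
  Merge [26] + [12, 19] -> [12, 19, 26]
  Merge [-8, -7, 12] + [12, 19, 26] -> [-8, -7, 12, 12, 19, 26]


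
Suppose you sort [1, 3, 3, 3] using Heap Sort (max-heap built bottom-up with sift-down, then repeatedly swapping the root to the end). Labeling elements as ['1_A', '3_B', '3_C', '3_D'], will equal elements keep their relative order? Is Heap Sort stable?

Trace Heap Sort on the labeled array (the key is the number; the letter only tracks identity):
  Build max-heap: [3_B, 3_D, 3_C, 1_A]
  Swap root 3_B to index 3, re-heapify first 3 -> [3_D, 1_A, 3_C, 3_B]
  Swap root 3_D to index 2, re-heapify first 2 -> [3_C, 1_A, 3_D, 3_B]
  Swap root 3_C to index 1, re-heapify first 1 -> [1_A, 3_C, 3_D, 3_B]
Final order: [1_A, 3_C, 3_D, 3_B]
Equal keys:
  value 3: originally 3_B, 3_C, 3_D; after sorting 3_C, 3_D, 3_B -> order changed
Equal keys were reordered, so Heap Sort is not stable: heap construction and root-to-end swaps move elements without regard to the original order of equal keys. (One such input is enough; an unstable sort may happen to preserve order on other inputs, but it gives no guarantee.)
Answer: Not stable


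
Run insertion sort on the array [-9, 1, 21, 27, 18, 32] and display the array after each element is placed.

First element -9 is already 'sorted'
Insert 1: shifted 0 elements -> [-9, 1, 21, 27, 18, 32]
Insert 21: shifted 0 elements -> [-9, 1, 21, 27, 18, 32]
Insert 27: shifted 0 elements -> [-9, 1, 21, 27, 18, 32]
Insert 18: shifted 2 elements -> [-9, 1, 18, 21, 27, 32]
Insert 32: shifted 0 elements -> [-9, 1, 18, 21, 27, 32]


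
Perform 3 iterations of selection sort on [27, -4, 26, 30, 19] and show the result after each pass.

Pass 1: Select minimum -4 at index 1, swap -> [-4, 27, 26, 30, 19]
Pass 2: Select minimum 19 at index 4, swap -> [-4, 19, 26, 30, 27]
Pass 3: Select minimum 26 at index 2, swap -> [-4, 19, 26, 30, 27]


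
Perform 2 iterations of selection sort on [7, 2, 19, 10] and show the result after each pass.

Pass 1: Select minimum 2 at index 1, swap -> [2, 7, 19, 10]
Pass 2: Select minimum 7 at index 1, swap -> [2, 7, 19, 10]


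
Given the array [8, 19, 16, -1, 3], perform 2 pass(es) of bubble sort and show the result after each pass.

After pass 1: [8, 16, -1, 3, 19] (3 swaps)
After pass 2: [8, -1, 3, 16, 19] (2 swaps)
Total swaps: 5


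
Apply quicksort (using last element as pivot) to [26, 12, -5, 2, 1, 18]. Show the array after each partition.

Partition 1: pivot=18 at index 4 -> [12, -5, 2, 1, 18, 26]
Partition 2: pivot=1 at index 1 -> [-5, 1, 2, 12, 18, 26]
Partition 3: pivot=12 at index 3 -> [-5, 1, 2, 12, 18, 26]


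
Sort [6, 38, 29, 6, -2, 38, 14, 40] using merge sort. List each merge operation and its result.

Divide and conquer:
  Merge [6] + [38] -> [6, 38]
  Merge [29] + [6] -> [6, 29]
  Merge [6, 38] + [6, 29] -> [6, 6, 29, 38]
  Merge [-2] + [38] -> [-2, 38]
  Merge [14] + [40] -> [14, 40]
  Merge [-2, 38] + [14, 40] -> [-2, 14, 38, 40]
  Merge [6, 6, 29, 38] + [-2, 14, 38, 40] -> [-2, 6, 6, 14, 29, 38, 38, 40]


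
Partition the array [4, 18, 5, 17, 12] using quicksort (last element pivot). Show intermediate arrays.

Partition 1: pivot=12 at index 2 -> [4, 5, 12, 17, 18]
Partition 2: pivot=5 at index 1 -> [4, 5, 12, 17, 18]
Partition 3: pivot=18 at index 4 -> [4, 5, 12, 17, 18]


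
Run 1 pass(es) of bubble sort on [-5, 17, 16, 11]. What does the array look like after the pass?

After pass 1: [-5, 16, 11, 17] (2 swaps)
Total swaps: 2


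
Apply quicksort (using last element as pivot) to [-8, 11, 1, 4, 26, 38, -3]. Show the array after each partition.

Partition 1: pivot=-3 at index 1 -> [-8, -3, 1, 4, 26, 38, 11]
Partition 2: pivot=11 at index 4 -> [-8, -3, 1, 4, 11, 38, 26]
Partition 3: pivot=4 at index 3 -> [-8, -3, 1, 4, 11, 38, 26]
Partition 4: pivot=26 at index 5 -> [-8, -3, 1, 4, 11, 26, 38]


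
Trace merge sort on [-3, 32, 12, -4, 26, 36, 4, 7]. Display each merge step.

Divide and conquer:
  Merge [-3] + [32] -> [-3, 32]
  Merge [12] + [-4] -> [-4, 12]
  Merge [-3, 32] + [-4, 12] -> [-4, -3, 12, 32]
  Merge [26] + [36] -> [26, 36]
  Merge [4] + [7] -> [4, 7]
  Merge [26, 36] + [4, 7] -> [4, 7, 26, 36]
  Merge [-4, -3, 12, 32] + [4, 7, 26, 36] -> [-4, -3, 4, 7, 12, 26, 32, 36]


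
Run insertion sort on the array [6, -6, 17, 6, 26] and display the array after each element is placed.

First element 6 is already 'sorted'
Insert -6: shifted 1 elements -> [-6, 6, 17, 6, 26]
Insert 17: shifted 0 elements -> [-6, 6, 17, 6, 26]
Insert 6: shifted 1 elements -> [-6, 6, 6, 17, 26]
Insert 26: shifted 0 elements -> [-6, 6, 6, 17, 26]


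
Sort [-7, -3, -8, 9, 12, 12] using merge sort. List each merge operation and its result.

Divide and conquer:
  Merge [-3] + [-8] -> [-8, -3]
  Merge [-7] + [-8, -3] -> [-8, -7, -3]
  Merge [12] + [12] -> [12, 12]
  Merge [9] + [12, 12] -> [9, 12, 12]
  Merge [-8, -7, -3] + [9, 12, 12] -> [-8, -7, -3, 9, 12, 12]


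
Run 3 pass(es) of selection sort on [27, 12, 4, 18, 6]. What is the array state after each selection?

Pass 1: Select minimum 4 at index 2, swap -> [4, 12, 27, 18, 6]
Pass 2: Select minimum 6 at index 4, swap -> [4, 6, 27, 18, 12]
Pass 3: Select minimum 12 at index 4, swap -> [4, 6, 12, 18, 27]


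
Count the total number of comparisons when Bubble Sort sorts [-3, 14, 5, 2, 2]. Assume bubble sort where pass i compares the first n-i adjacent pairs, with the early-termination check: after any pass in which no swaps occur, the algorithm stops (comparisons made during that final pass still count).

Pass 1: compare adjacent pairs (0,1)..(3,4) = 4 comparison(s), 3 swap(s) -> [-3, 5, 2, 2, 14]
Pass 2: compare adjacent pairs (0,1)..(2,3) = 3 comparison(s), 2 swap(s) -> [-3, 2, 2, 5, 14]
Pass 3: compare adjacent pairs (0,1)..(1,2) = 2 comparison(s), 0 swap(s) -> [-3, 2, 2, 5, 14]
No swaps in this pass, so bubble sort stops here.
Total comparisons: 4 + 3 + 2 = 9


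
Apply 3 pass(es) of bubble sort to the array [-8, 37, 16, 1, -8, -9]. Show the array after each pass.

After pass 1: [-8, 16, 1, -8, -9, 37] (4 swaps)
After pass 2: [-8, 1, -8, -9, 16, 37] (3 swaps)
After pass 3: [-8, -8, -9, 1, 16, 37] (2 swaps)
Total swaps: 9


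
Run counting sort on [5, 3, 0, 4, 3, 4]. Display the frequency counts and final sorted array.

Count array: [1, 0, 0, 2, 2, 1]
(count[i] = number of elements equal to i)
Cumulative count: [1, 1, 1, 3, 5, 6]
Sorted: [0, 3, 3, 4, 4, 5]


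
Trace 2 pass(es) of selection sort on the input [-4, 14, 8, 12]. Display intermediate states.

Pass 1: Select minimum -4 at index 0, swap -> [-4, 14, 8, 12]
Pass 2: Select minimum 8 at index 2, swap -> [-4, 8, 14, 12]


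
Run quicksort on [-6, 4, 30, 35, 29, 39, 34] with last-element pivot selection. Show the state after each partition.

Partition 1: pivot=34 at index 4 -> [-6, 4, 30, 29, 34, 39, 35]
Partition 2: pivot=29 at index 2 -> [-6, 4, 29, 30, 34, 39, 35]
Partition 3: pivot=4 at index 1 -> [-6, 4, 29, 30, 34, 39, 35]
Partition 4: pivot=35 at index 5 -> [-6, 4, 29, 30, 34, 35, 39]


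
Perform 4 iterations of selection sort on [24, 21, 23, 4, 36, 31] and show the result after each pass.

Pass 1: Select minimum 4 at index 3, swap -> [4, 21, 23, 24, 36, 31]
Pass 2: Select minimum 21 at index 1, swap -> [4, 21, 23, 24, 36, 31]
Pass 3: Select minimum 23 at index 2, swap -> [4, 21, 23, 24, 36, 31]
Pass 4: Select minimum 24 at index 3, swap -> [4, 21, 23, 24, 36, 31]


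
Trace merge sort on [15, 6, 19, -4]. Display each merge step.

Divide and conquer:
  Merge [15] + [6] -> [6, 15]
  Merge [19] + [-4] -> [-4, 19]
  Merge [6, 15] + [-4, 19] -> [-4, 6, 15, 19]


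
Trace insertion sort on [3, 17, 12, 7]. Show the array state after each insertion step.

First element 3 is already 'sorted'
Insert 17: shifted 0 elements -> [3, 17, 12, 7]
Insert 12: shifted 1 elements -> [3, 12, 17, 7]
Insert 7: shifted 2 elements -> [3, 7, 12, 17]


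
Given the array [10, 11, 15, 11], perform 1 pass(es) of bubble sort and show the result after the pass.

After pass 1: [10, 11, 11, 15] (1 swaps)
Total swaps: 1


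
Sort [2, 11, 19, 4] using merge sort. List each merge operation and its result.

Divide and conquer:
  Merge [2] + [11] -> [2, 11]
  Merge [19] + [4] -> [4, 19]
  Merge [2, 11] + [4, 19] -> [2, 4, 11, 19]


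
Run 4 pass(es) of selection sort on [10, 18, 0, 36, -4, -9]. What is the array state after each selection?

Pass 1: Select minimum -9 at index 5, swap -> [-9, 18, 0, 36, -4, 10]
Pass 2: Select minimum -4 at index 4, swap -> [-9, -4, 0, 36, 18, 10]
Pass 3: Select minimum 0 at index 2, swap -> [-9, -4, 0, 36, 18, 10]
Pass 4: Select minimum 10 at index 5, swap -> [-9, -4, 0, 10, 18, 36]


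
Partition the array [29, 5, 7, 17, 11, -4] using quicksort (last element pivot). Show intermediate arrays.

Partition 1: pivot=-4 at index 0 -> [-4, 5, 7, 17, 11, 29]
Partition 2: pivot=29 at index 5 -> [-4, 5, 7, 17, 11, 29]
Partition 3: pivot=11 at index 3 -> [-4, 5, 7, 11, 17, 29]
Partition 4: pivot=7 at index 2 -> [-4, 5, 7, 11, 17, 29]


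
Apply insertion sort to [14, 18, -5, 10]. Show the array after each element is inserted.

First element 14 is already 'sorted'
Insert 18: shifted 0 elements -> [14, 18, -5, 10]
Insert -5: shifted 2 elements -> [-5, 14, 18, 10]
Insert 10: shifted 2 elements -> [-5, 10, 14, 18]


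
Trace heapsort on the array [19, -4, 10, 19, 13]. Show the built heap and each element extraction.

Build heap: [19, 19, 10, -4, 13]
Extract 19: [19, 13, 10, -4, 19]
Extract 19: [13, -4, 10, 19, 19]
Extract 13: [10, -4, 13, 19, 19]
Extract 10: [-4, 10, 13, 19, 19]


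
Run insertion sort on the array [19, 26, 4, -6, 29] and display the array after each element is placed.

First element 19 is already 'sorted'
Insert 26: shifted 0 elements -> [19, 26, 4, -6, 29]
Insert 4: shifted 2 elements -> [4, 19, 26, -6, 29]
Insert -6: shifted 3 elements -> [-6, 4, 19, 26, 29]
Insert 29: shifted 0 elements -> [-6, 4, 19, 26, 29]


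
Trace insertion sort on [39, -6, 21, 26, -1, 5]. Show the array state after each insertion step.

First element 39 is already 'sorted'
Insert -6: shifted 1 elements -> [-6, 39, 21, 26, -1, 5]
Insert 21: shifted 1 elements -> [-6, 21, 39, 26, -1, 5]
Insert 26: shifted 1 elements -> [-6, 21, 26, 39, -1, 5]
Insert -1: shifted 3 elements -> [-6, -1, 21, 26, 39, 5]
Insert 5: shifted 3 elements -> [-6, -1, 5, 21, 26, 39]


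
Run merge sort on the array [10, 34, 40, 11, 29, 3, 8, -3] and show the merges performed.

Divide and conquer:
  Merge [10] + [34] -> [10, 34]
  Merge [40] + [11] -> [11, 40]
  Merge [10, 34] + [11, 40] -> [10, 11, 34, 40]
  Merge [29] + [3] -> [3, 29]
  Merge [8] + [-3] -> [-3, 8]
  Merge [3, 29] + [-3, 8] -> [-3, 3, 8, 29]
  Merge [10, 11, 34, 40] + [-3, 3, 8, 29] -> [-3, 3, 8, 10, 11, 29, 34, 40]


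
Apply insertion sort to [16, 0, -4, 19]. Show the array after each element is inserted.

First element 16 is already 'sorted'
Insert 0: shifted 1 elements -> [0, 16, -4, 19]
Insert -4: shifted 2 elements -> [-4, 0, 16, 19]
Insert 19: shifted 0 elements -> [-4, 0, 16, 19]


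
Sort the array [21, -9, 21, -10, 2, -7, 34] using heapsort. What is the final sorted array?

Build heap: [34, 2, 21, -10, -9, -7, 21]
Extract 34: [21, 2, 21, -10, -9, -7, 34]
Extract 21: [21, 2, -7, -10, -9, 21, 34]
Extract 21: [2, -9, -7, -10, 21, 21, 34]
Extract 2: [-7, -9, -10, 2, 21, 21, 34]
Extract -7: [-9, -10, -7, 2, 21, 21, 34]
Extract -9: [-10, -9, -7, 2, 21, 21, 34]


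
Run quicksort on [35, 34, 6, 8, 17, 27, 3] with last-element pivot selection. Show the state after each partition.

Partition 1: pivot=3 at index 0 -> [3, 34, 6, 8, 17, 27, 35]
Partition 2: pivot=35 at index 6 -> [3, 34, 6, 8, 17, 27, 35]
Partition 3: pivot=27 at index 4 -> [3, 6, 8, 17, 27, 34, 35]
Partition 4: pivot=17 at index 3 -> [3, 6, 8, 17, 27, 34, 35]
Partition 5: pivot=8 at index 2 -> [3, 6, 8, 17, 27, 34, 35]


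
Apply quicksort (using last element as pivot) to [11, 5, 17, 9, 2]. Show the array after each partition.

Partition 1: pivot=2 at index 0 -> [2, 5, 17, 9, 11]
Partition 2: pivot=11 at index 3 -> [2, 5, 9, 11, 17]
Partition 3: pivot=9 at index 2 -> [2, 5, 9, 11, 17]


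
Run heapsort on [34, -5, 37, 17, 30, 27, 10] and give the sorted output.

Build heap: [37, 30, 34, 17, -5, 27, 10]
Extract 37: [34, 30, 27, 17, -5, 10, 37]
Extract 34: [30, 17, 27, 10, -5, 34, 37]
Extract 30: [27, 17, -5, 10, 30, 34, 37]
Extract 27: [17, 10, -5, 27, 30, 34, 37]
Extract 17: [10, -5, 17, 27, 30, 34, 37]
Extract 10: [-5, 10, 17, 27, 30, 34, 37]


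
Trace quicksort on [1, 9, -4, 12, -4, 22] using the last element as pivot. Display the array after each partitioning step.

Partition 1: pivot=22 at index 5 -> [1, 9, -4, 12, -4, 22]
Partition 2: pivot=-4 at index 1 -> [-4, -4, 1, 12, 9, 22]
Partition 3: pivot=9 at index 3 -> [-4, -4, 1, 9, 12, 22]


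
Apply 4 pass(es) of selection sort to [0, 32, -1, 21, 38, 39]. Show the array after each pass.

Pass 1: Select minimum -1 at index 2, swap -> [-1, 32, 0, 21, 38, 39]
Pass 2: Select minimum 0 at index 2, swap -> [-1, 0, 32, 21, 38, 39]
Pass 3: Select minimum 21 at index 3, swap -> [-1, 0, 21, 32, 38, 39]
Pass 4: Select minimum 32 at index 3, swap -> [-1, 0, 21, 32, 38, 39]


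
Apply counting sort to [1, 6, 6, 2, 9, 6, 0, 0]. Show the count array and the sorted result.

Count array: [2, 1, 1, 0, 0, 0, 3, 0, 0, 1]
(count[i] = number of elements equal to i)
Cumulative count: [2, 3, 4, 4, 4, 4, 7, 7, 7, 8]
Sorted: [0, 0, 1, 2, 6, 6, 6, 9]


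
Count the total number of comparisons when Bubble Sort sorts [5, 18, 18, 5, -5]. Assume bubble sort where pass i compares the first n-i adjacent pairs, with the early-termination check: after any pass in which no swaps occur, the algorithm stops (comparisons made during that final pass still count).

Pass 1: compare adjacent pairs (0,1)..(3,4) = 4 comparison(s), 2 swap(s) -> [5, 18, 5, -5, 18]
Pass 2: compare adjacent pairs (0,1)..(2,3) = 3 comparison(s), 2 swap(s) -> [5, 5, -5, 18, 18]
Pass 3: compare adjacent pairs (0,1)..(1,2) = 2 comparison(s), 1 swap(s) -> [5, -5, 5, 18, 18]
Pass 4: compare adjacent pairs (0,1)..(0,1) = 1 comparison(s), 1 swap(s) -> [-5, 5, 5, 18, 18]
Every pass made at least one swap, so all n-1 passes run.
Total comparisons: 4 + 3 + 2 + 1 = 10


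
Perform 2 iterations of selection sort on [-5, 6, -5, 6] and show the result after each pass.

Pass 1: Select minimum -5 at index 0, swap -> [-5, 6, -5, 6]
Pass 2: Select minimum -5 at index 2, swap -> [-5, -5, 6, 6]


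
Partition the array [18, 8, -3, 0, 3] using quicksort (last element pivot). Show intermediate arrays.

Partition 1: pivot=3 at index 2 -> [-3, 0, 3, 8, 18]
Partition 2: pivot=0 at index 1 -> [-3, 0, 3, 8, 18]
Partition 3: pivot=18 at index 4 -> [-3, 0, 3, 8, 18]


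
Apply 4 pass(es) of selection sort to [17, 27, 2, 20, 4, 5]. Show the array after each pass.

Pass 1: Select minimum 2 at index 2, swap -> [2, 27, 17, 20, 4, 5]
Pass 2: Select minimum 4 at index 4, swap -> [2, 4, 17, 20, 27, 5]
Pass 3: Select minimum 5 at index 5, swap -> [2, 4, 5, 20, 27, 17]
Pass 4: Select minimum 17 at index 5, swap -> [2, 4, 5, 17, 27, 20]


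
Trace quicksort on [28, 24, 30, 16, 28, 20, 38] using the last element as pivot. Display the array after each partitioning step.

Partition 1: pivot=38 at index 6 -> [28, 24, 30, 16, 28, 20, 38]
Partition 2: pivot=20 at index 1 -> [16, 20, 30, 28, 28, 24, 38]
Partition 3: pivot=24 at index 2 -> [16, 20, 24, 28, 28, 30, 38]
Partition 4: pivot=30 at index 5 -> [16, 20, 24, 28, 28, 30, 38]
Partition 5: pivot=28 at index 4 -> [16, 20, 24, 28, 28, 30, 38]


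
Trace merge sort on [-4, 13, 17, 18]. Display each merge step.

Divide and conquer:
  Merge [-4] + [13] -> [-4, 13]
  Merge [17] + [18] -> [17, 18]
  Merge [-4, 13] + [17, 18] -> [-4, 13, 17, 18]


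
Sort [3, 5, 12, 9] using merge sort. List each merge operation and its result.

Divide and conquer:
  Merge [3] + [5] -> [3, 5]
  Merge [12] + [9] -> [9, 12]
  Merge [3, 5] + [9, 12] -> [3, 5, 9, 12]


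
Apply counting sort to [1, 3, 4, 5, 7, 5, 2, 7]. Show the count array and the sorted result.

Count array: [0, 1, 1, 1, 1, 2, 0, 2]
(count[i] = number of elements equal to i)
Cumulative count: [0, 1, 2, 3, 4, 6, 6, 8]
Sorted: [1, 2, 3, 4, 5, 5, 7, 7]


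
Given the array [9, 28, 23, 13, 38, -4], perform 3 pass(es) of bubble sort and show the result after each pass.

After pass 1: [9, 23, 13, 28, -4, 38] (3 swaps)
After pass 2: [9, 13, 23, -4, 28, 38] (2 swaps)
After pass 3: [9, 13, -4, 23, 28, 38] (1 swaps)
Total swaps: 6


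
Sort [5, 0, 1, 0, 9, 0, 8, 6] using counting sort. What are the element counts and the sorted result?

Count array: [3, 1, 0, 0, 0, 1, 1, 0, 1, 1]
(count[i] = number of elements equal to i)
Cumulative count: [3, 4, 4, 4, 4, 5, 6, 6, 7, 8]
Sorted: [0, 0, 0, 1, 5, 6, 8, 9]


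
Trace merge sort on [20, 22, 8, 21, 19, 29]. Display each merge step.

Divide and conquer:
  Merge [22] + [8] -> [8, 22]
  Merge [20] + [8, 22] -> [8, 20, 22]
  Merge [19] + [29] -> [19, 29]
  Merge [21] + [19, 29] -> [19, 21, 29]
  Merge [8, 20, 22] + [19, 21, 29] -> [8, 19, 20, 21, 22, 29]


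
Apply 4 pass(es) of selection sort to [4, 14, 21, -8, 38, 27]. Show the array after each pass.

Pass 1: Select minimum -8 at index 3, swap -> [-8, 14, 21, 4, 38, 27]
Pass 2: Select minimum 4 at index 3, swap -> [-8, 4, 21, 14, 38, 27]
Pass 3: Select minimum 14 at index 3, swap -> [-8, 4, 14, 21, 38, 27]
Pass 4: Select minimum 21 at index 3, swap -> [-8, 4, 14, 21, 38, 27]


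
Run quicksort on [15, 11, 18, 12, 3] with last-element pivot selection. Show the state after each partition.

Partition 1: pivot=3 at index 0 -> [3, 11, 18, 12, 15]
Partition 2: pivot=15 at index 3 -> [3, 11, 12, 15, 18]
Partition 3: pivot=12 at index 2 -> [3, 11, 12, 15, 18]


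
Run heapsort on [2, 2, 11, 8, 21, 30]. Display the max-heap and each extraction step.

Build heap: [30, 21, 11, 8, 2, 2]
Extract 30: [21, 8, 11, 2, 2, 30]
Extract 21: [11, 8, 2, 2, 21, 30]
Extract 11: [8, 2, 2, 11, 21, 30]
Extract 8: [2, 2, 8, 11, 21, 30]
Extract 2: [2, 2, 8, 11, 21, 30]


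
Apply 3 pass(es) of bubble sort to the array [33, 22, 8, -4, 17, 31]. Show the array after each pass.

After pass 1: [22, 8, -4, 17, 31, 33] (5 swaps)
After pass 2: [8, -4, 17, 22, 31, 33] (3 swaps)
After pass 3: [-4, 8, 17, 22, 31, 33] (1 swaps)
Total swaps: 9


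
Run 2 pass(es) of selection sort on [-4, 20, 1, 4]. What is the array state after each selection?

Pass 1: Select minimum -4 at index 0, swap -> [-4, 20, 1, 4]
Pass 2: Select minimum 1 at index 2, swap -> [-4, 1, 20, 4]


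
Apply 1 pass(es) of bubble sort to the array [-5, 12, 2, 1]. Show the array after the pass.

After pass 1: [-5, 2, 1, 12] (2 swaps)
Total swaps: 2


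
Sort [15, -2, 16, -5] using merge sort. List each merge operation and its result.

Divide and conquer:
  Merge [15] + [-2] -> [-2, 15]
  Merge [16] + [-5] -> [-5, 16]
  Merge [-2, 15] + [-5, 16] -> [-5, -2, 15, 16]


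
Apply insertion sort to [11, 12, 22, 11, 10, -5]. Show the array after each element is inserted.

First element 11 is already 'sorted'
Insert 12: shifted 0 elements -> [11, 12, 22, 11, 10, -5]
Insert 22: shifted 0 elements -> [11, 12, 22, 11, 10, -5]
Insert 11: shifted 2 elements -> [11, 11, 12, 22, 10, -5]
Insert 10: shifted 4 elements -> [10, 11, 11, 12, 22, -5]
Insert -5: shifted 5 elements -> [-5, 10, 11, 11, 12, 22]


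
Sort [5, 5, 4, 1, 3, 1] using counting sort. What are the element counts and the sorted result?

Count array: [0, 2, 0, 1, 1, 2]
(count[i] = number of elements equal to i)
Cumulative count: [0, 2, 2, 3, 4, 6]
Sorted: [1, 1, 3, 4, 5, 5]


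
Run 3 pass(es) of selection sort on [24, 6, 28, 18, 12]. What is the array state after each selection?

Pass 1: Select minimum 6 at index 1, swap -> [6, 24, 28, 18, 12]
Pass 2: Select minimum 12 at index 4, swap -> [6, 12, 28, 18, 24]
Pass 3: Select minimum 18 at index 3, swap -> [6, 12, 18, 28, 24]


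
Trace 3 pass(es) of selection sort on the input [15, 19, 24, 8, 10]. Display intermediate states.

Pass 1: Select minimum 8 at index 3, swap -> [8, 19, 24, 15, 10]
Pass 2: Select minimum 10 at index 4, swap -> [8, 10, 24, 15, 19]
Pass 3: Select minimum 15 at index 3, swap -> [8, 10, 15, 24, 19]


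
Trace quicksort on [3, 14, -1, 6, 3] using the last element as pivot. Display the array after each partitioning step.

Partition 1: pivot=3 at index 2 -> [3, -1, 3, 6, 14]
Partition 2: pivot=-1 at index 0 -> [-1, 3, 3, 6, 14]
Partition 3: pivot=14 at index 4 -> [-1, 3, 3, 6, 14]


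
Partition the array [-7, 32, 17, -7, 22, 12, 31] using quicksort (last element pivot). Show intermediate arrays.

Partition 1: pivot=31 at index 5 -> [-7, 17, -7, 22, 12, 31, 32]
Partition 2: pivot=12 at index 2 -> [-7, -7, 12, 22, 17, 31, 32]
Partition 3: pivot=-7 at index 1 -> [-7, -7, 12, 22, 17, 31, 32]
Partition 4: pivot=17 at index 3 -> [-7, -7, 12, 17, 22, 31, 32]


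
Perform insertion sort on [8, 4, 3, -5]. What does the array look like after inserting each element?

First element 8 is already 'sorted'
Insert 4: shifted 1 elements -> [4, 8, 3, -5]
Insert 3: shifted 2 elements -> [3, 4, 8, -5]
Insert -5: shifted 3 elements -> [-5, 3, 4, 8]


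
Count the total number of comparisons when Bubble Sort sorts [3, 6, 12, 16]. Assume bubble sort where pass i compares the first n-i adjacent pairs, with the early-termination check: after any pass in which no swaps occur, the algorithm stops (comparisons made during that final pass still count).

Pass 1: compare adjacent pairs (0,1)..(2,3) = 3 comparison(s), 0 swap(s) -> [3, 6, 12, 16]
No swaps in this pass, so bubble sort stops here.
Total comparisons: 3 = 3


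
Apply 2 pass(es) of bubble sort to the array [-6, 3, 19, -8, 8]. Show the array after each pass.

After pass 1: [-6, 3, -8, 8, 19] (2 swaps)
After pass 2: [-6, -8, 3, 8, 19] (1 swaps)
Total swaps: 3


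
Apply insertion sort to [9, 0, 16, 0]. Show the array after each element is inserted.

First element 9 is already 'sorted'
Insert 0: shifted 1 elements -> [0, 9, 16, 0]
Insert 16: shifted 0 elements -> [0, 9, 16, 0]
Insert 0: shifted 2 elements -> [0, 0, 9, 16]


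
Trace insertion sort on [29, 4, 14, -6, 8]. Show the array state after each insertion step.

First element 29 is already 'sorted'
Insert 4: shifted 1 elements -> [4, 29, 14, -6, 8]
Insert 14: shifted 1 elements -> [4, 14, 29, -6, 8]
Insert -6: shifted 3 elements -> [-6, 4, 14, 29, 8]
Insert 8: shifted 2 elements -> [-6, 4, 8, 14, 29]


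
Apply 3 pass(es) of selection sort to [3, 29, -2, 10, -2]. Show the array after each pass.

Pass 1: Select minimum -2 at index 2, swap -> [-2, 29, 3, 10, -2]
Pass 2: Select minimum -2 at index 4, swap -> [-2, -2, 3, 10, 29]
Pass 3: Select minimum 3 at index 2, swap -> [-2, -2, 3, 10, 29]
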